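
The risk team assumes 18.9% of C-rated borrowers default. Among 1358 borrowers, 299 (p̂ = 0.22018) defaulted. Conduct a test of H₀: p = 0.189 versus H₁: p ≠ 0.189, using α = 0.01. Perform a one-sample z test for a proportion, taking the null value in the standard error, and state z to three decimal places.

z = 2.935

p̂ = 299/1358 ≈ 0.220177.
SE = √(p₀(1−p₀)/n) = √(0.15328/1358) = 0.010624.
z = (0.220177 − 0.189)/0.010624 = 0.031177/0.010624 = 2.935.
Two-sided p-value ≈ 2·Φ(−2.935) = 0.0033; since p < α = 0.01, reject H₀.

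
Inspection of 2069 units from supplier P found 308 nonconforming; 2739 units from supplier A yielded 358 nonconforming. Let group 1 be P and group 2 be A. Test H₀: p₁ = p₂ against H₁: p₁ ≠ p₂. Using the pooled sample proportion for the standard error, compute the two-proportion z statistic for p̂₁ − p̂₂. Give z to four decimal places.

z = 1.8048

p̂₁ = 308/2069 ≈ 0.1488642, p̂₂ = 358/2739 ≈ 0.1307046.
Pooled p̂ = (308+358)/(2069+2739) = 666/4808 = 0.1385191.
SE = √(p̂(1−p̂)(1/n₁+1/n₂)) = √(0.1385191·0.8614809·0.000848422) = √(0.000101244) = 0.0100620.
z = (0.1488642 − 0.1307046)/0.0100620 = 0.0181596/0.0100620 = 1.8048.
p-value = 2·P(Z > 1.805) ≈ 0.0711.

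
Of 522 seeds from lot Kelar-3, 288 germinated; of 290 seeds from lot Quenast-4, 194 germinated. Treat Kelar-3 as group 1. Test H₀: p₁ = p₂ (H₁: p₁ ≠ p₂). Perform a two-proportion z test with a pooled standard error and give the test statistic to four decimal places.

z = -3.2592

p̂₁ = 288/522 = 0.5517241, p̂₂ = 194/290 = 0.6689655.
Pooled p̂ = (288+194)/(522+290) = 482/812 = 0.5935961.
SE = √(0.24124 × 0.00536398) = 0.0359723.
z = (0.5517241 − 0.6689655)/0.0359723 = -0.1172414/0.0359723 = -3.2592.
Two-sided p-value ≈ 2·Φ(−3.259) = 0.0011.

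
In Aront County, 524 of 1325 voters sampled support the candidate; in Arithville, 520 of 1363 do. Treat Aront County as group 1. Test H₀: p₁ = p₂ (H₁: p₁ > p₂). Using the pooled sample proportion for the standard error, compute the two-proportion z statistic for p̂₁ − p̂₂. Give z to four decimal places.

z = 0.7424

p̂₁ = 524/1325 ≈ 0.3954717, p̂₂ = 520/1363 ≈ 0.3815114.
Pooled p̂ = (524+520)/(1325+1363) = 1044/2688 = 0.3883929.
SE = √(p̂(1−p̂)(1/n₁+1/n₂)) = √(0.3883929·0.6116071·0.00148839) = √(0.000353559) = 0.0188032.
z = (0.3954717 − 0.3815114)/0.0188032 = 0.0139603/0.0188032 = 0.7424.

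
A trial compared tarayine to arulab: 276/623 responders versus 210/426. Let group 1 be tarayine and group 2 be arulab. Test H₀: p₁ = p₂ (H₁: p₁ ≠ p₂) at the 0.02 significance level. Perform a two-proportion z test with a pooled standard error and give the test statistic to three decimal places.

p̂₁ = 276/623 = 0.44302, p̂₂ = 210/426 = 0.49296.
Pooled p̂ = (276+210)/(623+426) = 486/1049 = 0.46330.
SE = √(0.248653 × 0.00395255) = 0.03135.
z = (0.44302 − 0.49296)/0.03135 = -0.04994/0.03135 = -1.593.
p-value = 2·P(Z > 1.593) ≈ 0.1112. With α = 0.02, fail to reject H₀.

z = -1.593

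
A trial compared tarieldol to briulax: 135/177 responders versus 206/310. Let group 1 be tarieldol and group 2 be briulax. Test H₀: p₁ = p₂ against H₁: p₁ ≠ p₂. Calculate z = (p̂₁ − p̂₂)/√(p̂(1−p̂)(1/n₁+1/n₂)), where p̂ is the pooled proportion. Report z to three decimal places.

p̂₁ = 135/177 = 0.76271, p̂₂ = 206/310 = 0.66452.
Pooled p̂ = (135+206)/(177+310) = 341/487 = 0.70021.
SE = √(p̂(1−p̂)(1/n₁+1/n₂)) = √(0.70021·0.29979·0.00887552) = √(0.00186313) = 0.04316.
z = (0.76271 − 0.66452)/0.04316 = 0.09819/0.04316 = 2.275.

z = 2.275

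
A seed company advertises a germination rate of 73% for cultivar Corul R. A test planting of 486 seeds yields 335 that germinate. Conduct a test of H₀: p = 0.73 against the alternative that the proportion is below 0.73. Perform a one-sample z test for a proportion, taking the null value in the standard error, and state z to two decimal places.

z = -2.02

p̂ = 335/486 = 0.6893.
SE = √(p₀(1−p₀)/n) = √(0.1971/486) = 0.0201.
z = (0.6893 − 0.73)/0.0201 = -0.0407/0.0201 = -2.02.
p-value = P(Z < -2.021) ≈ 0.0216.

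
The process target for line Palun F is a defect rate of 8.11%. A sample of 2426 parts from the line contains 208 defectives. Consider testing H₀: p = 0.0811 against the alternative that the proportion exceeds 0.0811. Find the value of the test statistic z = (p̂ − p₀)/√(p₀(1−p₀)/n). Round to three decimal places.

p̂ = 208/2426 ≈ 0.085738.
SE = √(p₀(1−p₀)/n) = √(0.074523/2426) = 0.005542.
z = (0.085738 − 0.0811)/0.005542 = 0.004638/0.005542 = 0.837.

z = 0.837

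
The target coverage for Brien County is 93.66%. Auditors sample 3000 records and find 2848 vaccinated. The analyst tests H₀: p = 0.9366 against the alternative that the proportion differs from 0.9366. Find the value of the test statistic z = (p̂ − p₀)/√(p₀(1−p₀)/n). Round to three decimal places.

z = 2.862

p̂ = 2848/3000 = 0.949333.
Under H₀, SE = √(0.9366·0.0634/3000) = √(1.97935e-05) = 0.004449.
z = (0.949333 − 0.9366)/0.004449 = 0.012733/0.004449 = 2.862.
Two-sided p-value ≈ 2·Φ(−2.862) = 0.0042.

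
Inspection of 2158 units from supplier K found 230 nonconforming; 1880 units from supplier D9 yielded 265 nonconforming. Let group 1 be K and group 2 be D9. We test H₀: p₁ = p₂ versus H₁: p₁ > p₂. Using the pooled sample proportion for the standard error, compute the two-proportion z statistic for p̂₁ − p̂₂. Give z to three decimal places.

p̂₁ = 230/2158 ≈ 0.1065802, p̂₂ = 265/1880 ≈ 0.1409574.
Pooled p̂ = (230+265)/(2158+1880) = 495/4038 = 0.1225854.
SE = √(p̂(1−p̂)(1/n₁+1/n₂)) = √(0.1225854·0.8774146·0.000995307) = √(0.000107053) = 0.0103467.
z = (0.1065802 − 0.1409574)/0.0103467 = -0.0343772/0.0103467 = -3.323.
p-value = P(Z > -3.323) ≈ 0.9996.

z = -3.323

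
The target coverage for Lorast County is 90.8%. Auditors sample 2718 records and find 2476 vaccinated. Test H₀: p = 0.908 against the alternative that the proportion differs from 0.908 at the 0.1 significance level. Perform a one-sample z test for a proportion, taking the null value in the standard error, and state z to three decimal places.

p̂ = 2476/2718 ≈ 0.910964.
Standard error under H₀: √(0.908×0.092/2718) = 0.005544.
z = (0.910964 − 0.908)/0.005544 = 0.002964/0.005544 = 0.535.
p-value = 2·P(Z > 0.535) ≈ 0.5929. With α = 0.1, fail to reject H₀.

z = 0.535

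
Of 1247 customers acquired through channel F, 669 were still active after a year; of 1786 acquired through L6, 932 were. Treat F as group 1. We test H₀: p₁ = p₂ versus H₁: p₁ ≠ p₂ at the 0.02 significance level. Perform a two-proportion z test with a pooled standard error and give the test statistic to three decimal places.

z = 0.795

p̂₁ = 669/1247 = 0.53649, p̂₂ = 932/1786 = 0.52184.
Pooled p̂ = (669+932)/(1247+1786) = 1601/3033 = 0.52786.
SE = √(0.249224 × 0.00136184) = 0.01842.
z = (0.53649 − 0.52184)/0.01842 = 0.01465/0.01842 = 0.795.
Two-sided p-value ≈ 2·Φ(−0.795) = 0.4265; since p > α = 0.02, fail to reject H₀.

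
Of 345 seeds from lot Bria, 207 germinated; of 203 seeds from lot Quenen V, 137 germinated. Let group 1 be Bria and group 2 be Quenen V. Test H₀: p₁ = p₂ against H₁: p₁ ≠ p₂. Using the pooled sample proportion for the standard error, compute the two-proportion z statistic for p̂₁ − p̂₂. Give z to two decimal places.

z = -1.75

p̂₁ = 207/345 = 0.6000, p̂₂ = 137/203 = 0.6749.
Pooled p̂ = (207+137)/(345+203) = 344/548 = 0.6277.
SE = √(p̂(1−p̂)(1/n₁+1/n₂)) = √(0.6277·0.3723·0.00782466) = √(0.00182849) = 0.0428.
z = (0.6000 − 0.6749)/0.0428 = -0.0749/0.0428 = -1.75.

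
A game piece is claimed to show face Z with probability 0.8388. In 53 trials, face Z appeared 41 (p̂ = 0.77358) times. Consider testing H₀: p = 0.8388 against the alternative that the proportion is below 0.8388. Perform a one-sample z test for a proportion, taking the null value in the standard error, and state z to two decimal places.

z = -1.29

p̂ = 41/53 = 0.7736.
Under H₀, SE = √(0.8388·0.1612/53) = √(0.00255122) = 0.0505.
z = (0.7736 − 0.8388)/0.0505 = -0.0652/0.0505 = -1.29.
p-value = P(Z < -1.291) ≈ 0.0983.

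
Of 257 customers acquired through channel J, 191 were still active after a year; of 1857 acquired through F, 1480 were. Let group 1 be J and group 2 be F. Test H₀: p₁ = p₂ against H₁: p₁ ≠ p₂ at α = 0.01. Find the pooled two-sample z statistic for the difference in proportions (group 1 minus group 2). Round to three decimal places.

z = -1.986

p̂₁ = 191/257 ≈ 0.74319, p̂₂ = 1480/1857 ≈ 0.79698.
Pooled p̂ = (191+1480)/(257+1857) = 1671/2114 = 0.79044.
SE = √(p̂(1−p̂)(1/n₁+1/n₂)) = √(0.79044·0.20956·0.00442955) = √(0.00073372) = 0.02709.
z = (0.74319 − 0.79698)/0.02709 = -0.05379/0.02709 = -1.986.
Two-sided p-value ≈ 2·Φ(−1.986) = 0.0470. With α = 0.01, fail to reject H₀.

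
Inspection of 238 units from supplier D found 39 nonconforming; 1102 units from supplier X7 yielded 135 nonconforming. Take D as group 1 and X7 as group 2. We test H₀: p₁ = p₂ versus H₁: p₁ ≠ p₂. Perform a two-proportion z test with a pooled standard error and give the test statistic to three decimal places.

z = 1.721

p̂₁ = 39/238 ≈ 0.163866, p̂₂ = 135/1102 ≈ 0.122505.
Pooled p̂ = (39+135)/(238+1102) = 174/1340 = 0.129851.
SE = √(p̂(1−p̂)(1/n₁+1/n₂)) = √(0.129851·0.870149·0.00510912) = √(0.000577277) = 0.024027.
z = (0.163866 − 0.122505)/0.024027 = 0.041361/0.024027 = 1.721.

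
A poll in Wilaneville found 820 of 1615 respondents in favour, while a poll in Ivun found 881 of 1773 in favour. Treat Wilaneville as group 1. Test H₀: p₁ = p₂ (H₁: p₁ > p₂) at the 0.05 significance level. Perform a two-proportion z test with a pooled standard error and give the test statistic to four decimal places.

p̂₁ = 820/1615 = 0.507740, p̂₂ = 881/1773 = 0.496898.
Pooled p̂ = (820+881)/(1615+1773) = 1701/3388 = 0.502066.
SE = √(p̂(1−p̂)(1/n₁+1/n₂)) = √(0.502066·0.497934·0.00118321) = √(0.000295798) = 0.017199.
z = (0.507740 − 0.496898)/0.017199 = 0.010842/0.017199 = 0.6304.
p-value = P(Z > 0.630) ≈ 0.2642; since p > α = 0.05, fail to reject H₀.

z = 0.6304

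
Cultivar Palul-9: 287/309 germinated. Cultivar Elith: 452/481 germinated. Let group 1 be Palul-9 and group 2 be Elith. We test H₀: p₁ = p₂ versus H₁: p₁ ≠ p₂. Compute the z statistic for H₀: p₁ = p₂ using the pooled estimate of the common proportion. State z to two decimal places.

p̂₁ = 287/309 ≈ 0.9288, p̂₂ = 452/481 ≈ 0.9397.
Pooled p̂ = (287+452)/(309+481) = 739/790 = 0.9354.
SE = √(0.0603894 × 0.00531525) = 0.0179.
z = (0.9288 − 0.9397)/0.0179 = -0.0109/0.0179 = -0.61.
p-value = 2·P(Z > 0.609) ≈ 0.5427.

z = -0.61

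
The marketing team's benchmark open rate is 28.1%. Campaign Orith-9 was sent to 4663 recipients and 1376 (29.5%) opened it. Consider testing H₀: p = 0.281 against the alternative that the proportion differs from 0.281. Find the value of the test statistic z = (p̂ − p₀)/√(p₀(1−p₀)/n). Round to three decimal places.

z = 2.140

p̂ = 1376/4663 = 0.2950890.
SE = √(p₀(1−p₀)/n) = √(0.20204/4663) = 0.0065824.
z = (0.2950890 − 0.281)/0.0065824 = 0.0140890/0.0065824 = 2.140.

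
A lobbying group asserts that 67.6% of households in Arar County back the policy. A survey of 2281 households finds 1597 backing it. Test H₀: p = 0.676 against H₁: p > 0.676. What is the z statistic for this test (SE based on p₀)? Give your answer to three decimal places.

p̂ = 1597/2281 = 0.700132.
Under H₀, SE = √(0.676·0.324/2281) = √(9.6021e-05) = 0.009799.
z = (0.700132 − 0.676)/0.009799 = 0.024132/0.009799 = 2.463.
p-value = P(Z > 2.463) ≈ 0.0069.

z = 2.463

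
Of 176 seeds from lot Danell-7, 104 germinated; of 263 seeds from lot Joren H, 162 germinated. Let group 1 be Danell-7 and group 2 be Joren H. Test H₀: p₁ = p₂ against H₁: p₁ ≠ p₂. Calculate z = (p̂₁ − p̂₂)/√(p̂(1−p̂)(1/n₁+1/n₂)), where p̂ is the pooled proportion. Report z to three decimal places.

p̂₁ = 104/176 = 0.59091, p̂₂ = 162/263 = 0.61597.
Pooled p̂ = (104+162)/(176+263) = 266/439 = 0.60592.
SE = √(p̂(1−p̂)(1/n₁+1/n₂)) = √(0.60592·0.39408·0.0094841) = √(0.00226462) = 0.04759.
z = (0.59091 − 0.61597)/0.04759 = -0.02506/0.04759 = -0.527.
Two-sided p-value ≈ 2·Φ(−0.527) = 0.5985.

z = -0.527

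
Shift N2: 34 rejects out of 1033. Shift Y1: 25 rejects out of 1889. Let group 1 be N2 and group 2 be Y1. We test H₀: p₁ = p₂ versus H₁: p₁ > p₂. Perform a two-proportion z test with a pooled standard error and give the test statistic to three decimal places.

z = 3.616

p̂₁ = 34/1033 ≈ 0.0329138, p̂₂ = 25/1889 ≈ 0.0132345.
Pooled p̂ = (34+25)/(1033+1889) = 59/2922 = 0.0201916.
SE = √(0.0197839 × 0.00149743) = 0.0054429.
z = (0.0329138 − 0.0132345)/0.0054429 = 0.0196793/0.0054429 = 3.616.
p-value = P(Z > 3.616) ≈ 0.0001.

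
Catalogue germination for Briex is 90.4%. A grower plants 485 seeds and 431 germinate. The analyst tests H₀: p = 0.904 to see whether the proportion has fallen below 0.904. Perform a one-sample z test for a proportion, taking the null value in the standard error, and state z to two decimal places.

p̂ = 431/485 = 0.88866.
Standard error under H₀: √(0.904×0.096/485) = 0.01338.
z = (0.88866 − 0.904)/0.01338 = -0.01534/0.01338 = -1.15.

z = -1.15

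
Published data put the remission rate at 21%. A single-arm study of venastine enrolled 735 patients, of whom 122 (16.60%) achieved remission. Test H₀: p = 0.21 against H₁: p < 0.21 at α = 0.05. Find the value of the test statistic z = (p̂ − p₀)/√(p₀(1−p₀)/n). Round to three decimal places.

p̂ = 122/735 = 0.16599.
SE = √(p₀(1−p₀)/n) = √(0.1659/735) = 0.01502.
z = (0.16599 − 0.21)/0.01502 = -0.04401/0.01502 = -2.930.
p-value = P(Z < -2.930) ≈ 0.0017; since p < α = 0.05, reject H₀.

z = -2.930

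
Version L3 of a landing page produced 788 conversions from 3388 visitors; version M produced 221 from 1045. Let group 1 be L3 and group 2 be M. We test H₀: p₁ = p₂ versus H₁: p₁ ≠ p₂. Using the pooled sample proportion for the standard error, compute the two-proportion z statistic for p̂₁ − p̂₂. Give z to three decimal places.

z = 1.422

p̂₁ = 788/3388 ≈ 0.232586, p̂₂ = 221/1045 ≈ 0.211483.
Pooled p̂ = (788+221)/(3388+1045) = 1009/4433 = 0.227611.
SE = √(0.175804 × 0.0012521) = 0.014837.
z = (0.232586 − 0.211483)/0.014837 = 0.021103/0.014837 = 1.422.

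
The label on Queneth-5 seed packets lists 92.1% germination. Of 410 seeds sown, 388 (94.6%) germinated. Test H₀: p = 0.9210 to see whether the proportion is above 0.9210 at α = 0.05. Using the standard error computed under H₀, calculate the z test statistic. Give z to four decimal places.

z = 1.9023

p̂ = 388/410 ≈ 0.946341.
Under H₀, SE = √(0.921·0.079/410) = √(0.000177461) = 0.013321.
z = (0.946341 − 0.921)/0.013321 = 0.025341/0.013321 = 1.9023.
p-value = P(Z > 1.902) ≈ 0.0286, so at α = 0.05 we reject H₀.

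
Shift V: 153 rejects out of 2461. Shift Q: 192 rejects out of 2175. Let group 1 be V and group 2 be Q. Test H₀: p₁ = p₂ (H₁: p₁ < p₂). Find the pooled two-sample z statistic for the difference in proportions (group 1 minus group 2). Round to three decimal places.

p̂₁ = 153/2461 = 0.062170, p̂₂ = 192/2175 = 0.088276.
Pooled p̂ = (153+192)/(2461+2175) = 345/4636 = 0.074418.
SE = √(0.0688796 × 0.000866109) = 0.007724.
z = (0.062170 − 0.088276)/0.007724 = -0.026106/0.007724 = -3.380.
p-value = P(Z < -3.380) ≈ 0.0004.

z = -3.380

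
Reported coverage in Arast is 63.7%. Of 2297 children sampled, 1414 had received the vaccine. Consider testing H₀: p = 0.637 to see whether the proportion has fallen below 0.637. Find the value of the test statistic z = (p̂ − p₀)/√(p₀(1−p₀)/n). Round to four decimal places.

z = -2.1343

p̂ = 1414/2297 ≈ 0.6155855.
SE = √(p₀(1−p₀)/n) = √(0.23123/2297) = 0.0100333.
z = (0.6155855 − 0.637)/0.0100333 = -0.0214145/0.0100333 = -2.1343.
p-value = P(Z < -2.134) ≈ 0.0164.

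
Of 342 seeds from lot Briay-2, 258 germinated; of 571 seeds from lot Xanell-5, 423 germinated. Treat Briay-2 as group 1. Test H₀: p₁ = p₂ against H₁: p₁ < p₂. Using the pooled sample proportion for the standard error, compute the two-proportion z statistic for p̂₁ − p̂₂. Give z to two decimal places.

z = 0.46

p̂₁ = 258/342 = 0.7544, p̂₂ = 423/571 = 0.7408.
Pooled p̂ = (258+423)/(342+571) = 681/913 = 0.7459.
SE = √(0.189537 × 0.00467529) = 0.0298.
z = (0.7544 − 0.7408)/0.0298 = 0.0136/0.0298 = 0.46.
p-value = P(Z < 0.456) ≈ 0.6759.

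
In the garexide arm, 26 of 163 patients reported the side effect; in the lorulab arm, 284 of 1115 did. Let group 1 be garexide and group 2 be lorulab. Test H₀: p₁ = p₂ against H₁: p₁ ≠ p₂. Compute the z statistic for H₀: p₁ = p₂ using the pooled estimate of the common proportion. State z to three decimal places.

p̂₁ = 26/163 ≈ 0.15951, p̂₂ = 284/1115 ≈ 0.25471.
Pooled p̂ = (26+284)/(163+1115) = 310/1278 = 0.24257.
SE = √(p̂(1−p̂)(1/n₁+1/n₂)) = √(0.24257·0.75743·0.00703183) = √(0.00129194) = 0.03594.
z = (0.15951 − 0.25471)/0.03594 = -0.09520/0.03594 = -2.649.

z = -2.649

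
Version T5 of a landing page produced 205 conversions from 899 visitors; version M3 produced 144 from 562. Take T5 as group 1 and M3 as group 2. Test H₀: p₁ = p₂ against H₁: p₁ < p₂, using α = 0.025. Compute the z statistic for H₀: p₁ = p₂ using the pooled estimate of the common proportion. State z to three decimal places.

p̂₁ = 205/899 = 0.22803, p̂₂ = 144/562 = 0.25623.
Pooled p̂ = (205+144)/(899+562) = 349/1461 = 0.23888.
SE = √(p̂(1−p̂)(1/n₁+1/n₂)) = √(0.23888·0.76112·0.00289171) = √(0.000525756) = 0.02293.
z = (0.22803 − 0.25623)/0.02293 = -0.02820/0.02293 = -1.230.
p-value = P(Z < -1.230) ≈ 0.1094, so at α = 0.025 we fail to reject H₀.

z = -1.230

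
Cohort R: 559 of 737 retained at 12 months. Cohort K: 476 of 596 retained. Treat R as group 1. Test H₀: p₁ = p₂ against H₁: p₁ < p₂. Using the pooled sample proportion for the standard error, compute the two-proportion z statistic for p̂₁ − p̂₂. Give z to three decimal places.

p̂₁ = 559/737 ≈ 0.75848, p̂₂ = 476/596 ≈ 0.79866.
Pooled p̂ = (559+476)/(737+596) = 1035/1333 = 0.77644.
SE = √(p̂(1−p̂)(1/n₁+1/n₂)) = √(0.77644·0.22356·0.0030347) = √(0.00052676) = 0.02295.
z = (0.75848 − 0.79866)/0.02295 = -0.04018/0.02295 = -1.751.

z = -1.751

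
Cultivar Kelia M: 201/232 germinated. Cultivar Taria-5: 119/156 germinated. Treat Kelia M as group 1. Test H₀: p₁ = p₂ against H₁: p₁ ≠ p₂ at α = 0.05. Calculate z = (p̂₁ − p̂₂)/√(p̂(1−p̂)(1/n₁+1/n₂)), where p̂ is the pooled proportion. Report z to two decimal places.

z = 2.63

p̂₁ = 201/232 = 0.8664, p̂₂ = 119/156 = 0.7628.
Pooled p̂ = (201+119)/(232+156) = 320/388 = 0.8247.
SE = √(0.144542 × 0.0107206) = 0.0394.
z = (0.8664 − 0.7628)/0.0394 = 0.1036/0.0394 = 2.63.
Two-sided p-value ≈ 2·Φ(−2.631) = 0.0085. With α = 0.05, reject H₀.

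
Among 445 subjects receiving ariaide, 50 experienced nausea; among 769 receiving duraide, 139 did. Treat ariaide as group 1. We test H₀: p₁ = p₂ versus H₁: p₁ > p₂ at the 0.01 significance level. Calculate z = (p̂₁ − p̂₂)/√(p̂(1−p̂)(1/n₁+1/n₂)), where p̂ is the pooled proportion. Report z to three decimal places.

z = -3.167

p̂₁ = 50/445 = 0.112360, p̂₂ = 139/769 = 0.180754.
Pooled p̂ = (50+139)/(445+769) = 189/1214 = 0.155684.
SE = √(p̂(1−p̂)(1/n₁+1/n₂)) = √(0.155684·0.844316·0.00354758) = √(0.000466316) = 0.021594.
z = (0.112360 − 0.180754)/0.021594 = -0.068394/0.021594 = -3.167.
p-value = P(Z > -3.167) ≈ 0.9992, so at α = 0.01 we fail to reject H₀.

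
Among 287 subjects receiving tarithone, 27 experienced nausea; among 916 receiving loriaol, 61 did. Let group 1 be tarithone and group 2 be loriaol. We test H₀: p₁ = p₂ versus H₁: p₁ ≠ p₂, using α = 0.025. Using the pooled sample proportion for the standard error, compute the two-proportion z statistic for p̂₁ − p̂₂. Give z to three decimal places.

z = 1.560

p̂₁ = 27/287 ≈ 0.094077, p̂₂ = 61/916 ≈ 0.066594.
Pooled p̂ = (27+61)/(287+916) = 88/1203 = 0.073150.
SE = √(p̂(1−p̂)(1/n₁+1/n₂)) = √(0.073150·0.926850·0.00457602) = √(0.000310252) = 0.017614.
z = (0.094077 − 0.066594)/0.017614 = 0.027483/0.017614 = 1.560.
Two-sided p-value ≈ 2·Φ(−1.560) = 0.1187. With α = 0.025, fail to reject H₀.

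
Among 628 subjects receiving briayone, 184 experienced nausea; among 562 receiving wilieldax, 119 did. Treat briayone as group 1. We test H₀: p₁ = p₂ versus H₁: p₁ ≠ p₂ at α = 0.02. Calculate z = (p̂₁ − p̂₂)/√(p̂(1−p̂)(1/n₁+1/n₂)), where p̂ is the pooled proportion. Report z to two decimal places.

p̂₁ = 184/628 = 0.2930, p̂₂ = 119/562 = 0.2117.
Pooled p̂ = (184+119)/(628+562) = 303/1190 = 0.2546.
SE = √(p̂(1−p̂)(1/n₁+1/n₂)) = √(0.2546·0.7454·0.00337172) = √(0.000639917) = 0.0253.
z = (0.2930 − 0.2117)/0.0253 = 0.0813/0.0253 = 3.21.
p-value = 2·P(Z > 3.212) ≈ 0.0013; since p < α = 0.02, reject H₀.

z = 3.21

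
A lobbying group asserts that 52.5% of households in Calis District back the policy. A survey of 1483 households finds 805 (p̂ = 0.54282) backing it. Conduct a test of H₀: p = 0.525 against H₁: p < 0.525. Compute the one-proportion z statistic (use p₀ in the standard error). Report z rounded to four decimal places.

p̂ = 805/1483 ≈ 0.5428186.
Standard error under H₀: √(0.525×0.475/1483) = 0.0129675.
z = (0.5428186 − 0.525)/0.0129675 = 0.0178186/0.0129675 = 1.3741.
p-value = P(Z < 1.374) ≈ 0.9153.

z = 1.3741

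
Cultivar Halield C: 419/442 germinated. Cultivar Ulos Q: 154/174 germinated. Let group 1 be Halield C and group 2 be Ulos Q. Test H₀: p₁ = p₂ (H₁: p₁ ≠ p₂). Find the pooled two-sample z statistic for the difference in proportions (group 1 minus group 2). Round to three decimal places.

p̂₁ = 419/442 ≈ 0.94796, p̂₂ = 154/174 ≈ 0.88506.
Pooled p̂ = (419+154)/(442+174) = 573/616 = 0.93019.
SE = √(0.0649324 × 0.00800957) = 0.02281.
z = (0.94796 − 0.88506)/0.02281 = 0.06290/0.02281 = 2.758.
Two-sided p-value ≈ 2·Φ(−2.758) = 0.0058.

z = 2.758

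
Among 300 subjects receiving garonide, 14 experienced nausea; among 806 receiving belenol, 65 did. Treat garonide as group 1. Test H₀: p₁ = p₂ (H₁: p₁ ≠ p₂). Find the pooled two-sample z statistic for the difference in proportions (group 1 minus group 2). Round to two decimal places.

p̂₁ = 14/300 = 0.0467, p̂₂ = 65/806 = 0.0806.
Pooled p̂ = (14+65)/(300+806) = 79/1106 = 0.0714.
SE = √(0.0663265 × 0.00457403) = 0.0174.
z = (0.0467 − 0.0806)/0.0174 = -0.0339/0.0174 = -1.95.
p-value = 2·P(Z > 1.951) ≈ 0.0511.

z = -1.95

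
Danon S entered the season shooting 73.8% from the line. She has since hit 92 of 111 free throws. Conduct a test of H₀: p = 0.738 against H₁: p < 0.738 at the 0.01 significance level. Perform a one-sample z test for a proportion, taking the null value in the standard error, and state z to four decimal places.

p̂ = 92/111 ≈ 0.828829.
SE = √(p₀(1−p₀)/n) = √(0.19336/111) = 0.041737.
z = (0.828829 − 0.738)/0.041737 = 0.090829/0.041737 = 2.1762.
p-value = P(Z < 2.176) ≈ 0.9852. With α = 0.01, fail to reject H₀.

z = 2.1762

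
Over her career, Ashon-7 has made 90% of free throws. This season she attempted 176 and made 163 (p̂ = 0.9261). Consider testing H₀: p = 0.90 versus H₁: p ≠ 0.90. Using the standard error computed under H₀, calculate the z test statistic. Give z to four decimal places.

z = 1.1558

p̂ = 163/176 ≈ 0.926136.
Under H₀, SE = √(0.9·0.1/176) = √(0.000511364) = 0.022613.
z = (0.926136 − 0.9)/0.022613 = 0.026136/0.022613 = 1.1558.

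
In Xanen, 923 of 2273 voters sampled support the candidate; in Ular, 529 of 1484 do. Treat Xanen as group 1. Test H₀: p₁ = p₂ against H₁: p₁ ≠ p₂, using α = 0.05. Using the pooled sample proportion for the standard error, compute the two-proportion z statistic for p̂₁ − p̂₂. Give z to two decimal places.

p̂₁ = 923/2273 = 0.40607, p̂₂ = 529/1484 = 0.35647.
Pooled p̂ = (923+529)/(2273+1484) = 1452/3757 = 0.38648.
SE = √(p̂(1−p̂)(1/n₁+1/n₂)) = √(0.38648·0.61352·0.0011138) = √(0.000264097) = 0.01625.
z = (0.40607 − 0.35647)/0.01625 = 0.04960/0.01625 = 3.05.
Two-sided p-value ≈ 2·Φ(−3.052) = 0.0023, so at α = 0.05 we reject H₀.

z = 3.05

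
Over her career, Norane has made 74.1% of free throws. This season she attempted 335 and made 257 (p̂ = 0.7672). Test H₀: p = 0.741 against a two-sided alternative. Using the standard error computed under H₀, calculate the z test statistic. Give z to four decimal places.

z = 1.0931

p̂ = 257/335 = 0.767164.
SE = √(p₀(1−p₀)/n) = √(0.19192/335) = 0.023935.
z = (0.767164 − 0.741)/0.023935 = 0.026164/0.023935 = 1.0931.
p-value = 2·P(Z > 1.093) ≈ 0.2743.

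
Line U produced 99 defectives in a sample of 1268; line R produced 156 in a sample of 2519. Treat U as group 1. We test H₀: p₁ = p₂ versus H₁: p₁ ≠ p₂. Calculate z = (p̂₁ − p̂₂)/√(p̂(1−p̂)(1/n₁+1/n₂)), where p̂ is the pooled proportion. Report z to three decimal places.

z = 1.871

p̂₁ = 99/1268 ≈ 0.07808, p̂₂ = 156/2519 ≈ 0.06193.
Pooled p̂ = (99+156)/(1268+2519) = 255/3787 = 0.06734.
SE = √(0.0628015 × 0.00118563) = 0.00863.
z = (0.07808 − 0.06193)/0.00863 = 0.01615/0.00863 = 1.871.
Two-sided p-value ≈ 2·Φ(−1.871) = 0.0613.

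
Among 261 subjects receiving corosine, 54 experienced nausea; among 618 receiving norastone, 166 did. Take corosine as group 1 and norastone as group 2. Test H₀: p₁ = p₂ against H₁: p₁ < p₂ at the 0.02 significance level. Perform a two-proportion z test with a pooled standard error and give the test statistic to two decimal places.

z = -1.93

p̂₁ = 54/261 ≈ 0.2069, p̂₂ = 166/618 ≈ 0.2686.
Pooled p̂ = (54+166)/(261+618) = 220/879 = 0.2503.
SE = √(p̂(1−p̂)(1/n₁+1/n₂)) = √(0.2503·0.7497·0.00544954) = √(0.00102256) = 0.0320.
z = (0.2069 − 0.2686)/0.0320 = -0.0617/0.0320 = -1.93.
p-value = P(Z < -1.930) ≈ 0.0268, so at α = 0.02 we fail to reject H₀.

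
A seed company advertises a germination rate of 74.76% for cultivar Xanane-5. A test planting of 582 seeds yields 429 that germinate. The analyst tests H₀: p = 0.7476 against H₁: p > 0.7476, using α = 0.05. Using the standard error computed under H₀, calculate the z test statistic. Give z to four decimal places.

z = -0.5824

p̂ = 429/582 ≈ 0.737113.
Standard error under H₀: √(0.7476×0.2524/582) = 0.018006.
z = (0.737113 − 0.7476)/0.018006 = -0.010487/0.018006 = -0.5824.
p-value = P(Z > -0.582) ≈ 0.7198. With α = 0.05, fail to reject H₀.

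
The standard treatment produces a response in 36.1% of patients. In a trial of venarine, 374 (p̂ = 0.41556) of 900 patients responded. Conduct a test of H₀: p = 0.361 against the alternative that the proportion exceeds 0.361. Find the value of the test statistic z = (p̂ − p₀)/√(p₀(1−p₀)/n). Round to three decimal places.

p̂ = 374/900 ≈ 0.41556.
Under H₀, SE = √(0.361·0.639/900) = √(0.00025631) = 0.01601.
z = (0.41556 − 0.361)/0.01601 = 0.05456/0.01601 = 3.408.
p-value = P(Z > 3.408) ≈ 0.0003.

z = 3.408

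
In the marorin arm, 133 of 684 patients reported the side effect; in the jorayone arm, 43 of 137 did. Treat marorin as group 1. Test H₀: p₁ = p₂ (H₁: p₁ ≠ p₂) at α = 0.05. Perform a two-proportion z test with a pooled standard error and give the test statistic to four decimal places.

z = -3.1090

p̂₁ = 133/684 ≈ 0.194444, p̂₂ = 43/137 ≈ 0.313869.
Pooled p̂ = (133+43)/(684+137) = 176/821 = 0.214373.
SE = √(0.168417 × 0.00876126) = 0.038413.
z = (0.194444 − 0.313869)/0.038413 = -0.119425/0.038413 = -3.1090.
p-value = 2·P(Z > 3.109) ≈ 0.0019, so at α = 0.05 we reject H₀.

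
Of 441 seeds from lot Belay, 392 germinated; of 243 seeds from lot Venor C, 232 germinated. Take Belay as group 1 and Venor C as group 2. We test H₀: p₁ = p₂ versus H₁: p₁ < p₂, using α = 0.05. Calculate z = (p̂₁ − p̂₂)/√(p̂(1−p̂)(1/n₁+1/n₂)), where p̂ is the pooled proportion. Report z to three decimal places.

p̂₁ = 392/441 ≈ 0.88889, p̂₂ = 232/243 ≈ 0.95473.
Pooled p̂ = (392+232)/(441+243) = 624/684 = 0.91228.
SE = √(p̂(1−p̂)(1/n₁+1/n₂)) = √(0.91228·0.08772·0.0063828) = √(0.000510781) = 0.02260.
z = (0.88889 − 0.95473)/0.02260 = -0.06584/0.02260 = -2.913.
p-value = P(Z < -2.913) ≈ 0.0018. With α = 0.05, reject H₀.

z = -2.913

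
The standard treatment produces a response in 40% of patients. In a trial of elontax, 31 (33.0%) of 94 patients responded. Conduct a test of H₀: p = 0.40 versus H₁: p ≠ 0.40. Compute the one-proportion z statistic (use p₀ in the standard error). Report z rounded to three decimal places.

z = -1.390

p̂ = 31/94 ≈ 0.329787.
Standard error under H₀: √(0.4×0.6/94) = 0.050529.
z = (0.329787 − 0.4)/0.050529 = -0.070213/0.050529 = -1.390.
p-value = 2·P(Z > 1.390) ≈ 0.1647.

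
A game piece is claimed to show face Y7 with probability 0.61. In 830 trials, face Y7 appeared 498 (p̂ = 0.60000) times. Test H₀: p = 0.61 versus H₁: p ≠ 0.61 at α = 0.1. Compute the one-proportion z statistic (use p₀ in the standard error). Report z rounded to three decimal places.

z = -0.591

p̂ = 498/830 ≈ 0.60000.
Under H₀, SE = √(0.61·0.39/830) = √(0.000286627) = 0.01693.
z = (0.60000 − 0.61)/0.01693 = -0.01000/0.01693 = -0.591.
Two-sided p-value ≈ 2·Φ(−0.591) = 0.5547; since p > α = 0.1, fail to reject H₀.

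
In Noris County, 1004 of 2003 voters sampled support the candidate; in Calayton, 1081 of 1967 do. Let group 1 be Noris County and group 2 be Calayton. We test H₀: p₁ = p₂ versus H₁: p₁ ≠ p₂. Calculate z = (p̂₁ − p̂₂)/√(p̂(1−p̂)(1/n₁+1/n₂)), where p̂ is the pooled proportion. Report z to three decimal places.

p̂₁ = 1004/2003 ≈ 0.501248, p̂₂ = 1081/1967 ≈ 0.549568.
Pooled p̂ = (1004+1081)/(2003+1967) = 2085/3970 = 0.525189.
SE = √(p̂(1−p̂)(1/n₁+1/n₂)) = √(0.525189·0.474811·0.00100764) = √(0.000251271) = 0.015852.
z = (0.501248 − 0.549568)/0.015852 = -0.048320/0.015852 = -3.048.

z = -3.048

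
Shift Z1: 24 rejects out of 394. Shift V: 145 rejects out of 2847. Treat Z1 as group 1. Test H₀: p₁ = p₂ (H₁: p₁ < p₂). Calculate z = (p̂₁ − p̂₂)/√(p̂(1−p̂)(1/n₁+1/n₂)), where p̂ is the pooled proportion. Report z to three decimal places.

z = 0.835

p̂₁ = 24/394 = 0.06091, p̂₂ = 145/2847 = 0.05093.
Pooled p̂ = (24+145)/(394+2847) = 169/3241 = 0.05214.
SE = √(p̂(1−p̂)(1/n₁+1/n₂)) = √(0.05214·0.94786·0.00288932) = √(0.000142806) = 0.01195.
z = (0.06091 − 0.05093)/0.01195 = 0.00998/0.01195 = 0.835.
p-value = P(Z < 0.835) ≈ 0.7982.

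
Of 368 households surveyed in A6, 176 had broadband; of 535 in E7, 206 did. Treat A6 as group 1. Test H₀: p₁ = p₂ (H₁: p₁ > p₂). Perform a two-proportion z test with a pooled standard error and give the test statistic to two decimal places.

z = 2.79

p̂₁ = 176/368 ≈ 0.4783, p̂₂ = 206/535 ≈ 0.3850.
Pooled p̂ = (176+206)/(368+535) = 382/903 = 0.4230.
SE = √(0.244076 × 0.00458655) = 0.0335.
z = (0.4783 − 0.3850)/0.0335 = 0.0933/0.0335 = 2.79.
p-value = P(Z > 2.786) ≈ 0.0027.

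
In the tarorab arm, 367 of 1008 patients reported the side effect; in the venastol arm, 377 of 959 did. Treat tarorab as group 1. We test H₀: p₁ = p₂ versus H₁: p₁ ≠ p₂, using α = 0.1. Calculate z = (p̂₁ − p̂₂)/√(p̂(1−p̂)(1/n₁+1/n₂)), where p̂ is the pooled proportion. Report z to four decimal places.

z = -1.3271

p̂₁ = 367/1008 = 0.364087, p̂₂ = 377/959 = 0.393118.
Pooled p̂ = (367+377)/(1008+959) = 744/1967 = 0.378241.
SE = √(p̂(1−p̂)(1/n₁+1/n₂)) = √(0.378241·0.621759·0.00203482) = √(0.000478537) = 0.021875.
z = (0.364087 − 0.393118)/0.021875 = -0.029031/0.021875 = -1.3271.
Two-sided p-value ≈ 2·Φ(−1.327) = 0.1845. With α = 0.1, fail to reject H₀.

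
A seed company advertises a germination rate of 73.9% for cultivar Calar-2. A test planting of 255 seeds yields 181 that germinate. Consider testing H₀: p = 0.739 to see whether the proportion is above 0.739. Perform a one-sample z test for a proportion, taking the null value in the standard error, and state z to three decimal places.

z = -1.062

p̂ = 181/255 ≈ 0.70980.
SE = √(p₀(1−p₀)/n) = √(0.19288/255) = 0.02750.
z = (0.70980 − 0.739)/0.02750 = -0.02920/0.02750 = -1.062.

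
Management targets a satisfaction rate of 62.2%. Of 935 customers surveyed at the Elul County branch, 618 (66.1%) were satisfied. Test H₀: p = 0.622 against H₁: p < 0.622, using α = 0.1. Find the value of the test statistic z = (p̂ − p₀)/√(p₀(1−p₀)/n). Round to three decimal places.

z = 2.457

p̂ = 618/935 = 0.660963.
Standard error under H₀: √(0.622×0.378/935) = 0.015858.
z = (0.660963 − 0.622)/0.015858 = 0.038963/0.015858 = 2.457.
p-value = P(Z < 2.457) ≈ 0.9930; since p > α = 0.1, fail to reject H₀.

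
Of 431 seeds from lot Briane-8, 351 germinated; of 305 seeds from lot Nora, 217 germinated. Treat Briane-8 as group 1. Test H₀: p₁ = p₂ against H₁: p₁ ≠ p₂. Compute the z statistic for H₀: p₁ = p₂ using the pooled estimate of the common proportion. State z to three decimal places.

z = 3.277

p̂₁ = 351/431 = 0.814385, p̂₂ = 217/305 = 0.711475.
Pooled p̂ = (351+217)/(431+305) = 568/736 = 0.771739.
SE = √(p̂(1−p̂)(1/n₁+1/n₂)) = √(0.771739·0.228261·0.00559887) = √(0.000986286) = 0.031405.
z = (0.814385 − 0.711475)/0.031405 = 0.102910/0.031405 = 3.277.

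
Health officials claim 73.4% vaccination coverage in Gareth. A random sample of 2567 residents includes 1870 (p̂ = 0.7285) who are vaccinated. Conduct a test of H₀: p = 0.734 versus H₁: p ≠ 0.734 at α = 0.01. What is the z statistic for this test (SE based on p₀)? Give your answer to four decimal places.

p̂ = 1870/2567 = 0.728477.
SE = √(p₀(1−p₀)/n) = √(0.19524/2567) = 0.008721.
z = (0.728477 − 0.734)/0.008721 = -0.005523/0.008721 = -0.6333.
Two-sided p-value ≈ 2·Φ(−0.633) = 0.5265; since p > α = 0.01, fail to reject H₀.

z = -0.6333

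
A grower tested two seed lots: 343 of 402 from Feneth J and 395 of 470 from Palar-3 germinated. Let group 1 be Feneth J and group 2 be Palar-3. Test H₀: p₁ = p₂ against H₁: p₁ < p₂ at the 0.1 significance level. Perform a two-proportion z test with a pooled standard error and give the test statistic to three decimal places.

p̂₁ = 343/402 ≈ 0.853234, p̂₂ = 395/470 ≈ 0.840426.
Pooled p̂ = (343+395)/(402+470) = 738/872 = 0.846330.
SE = √(p̂(1−p̂)(1/n₁+1/n₂)) = √(0.846330·0.153670·0.00461522) = √(0.000600234) = 0.024500.
z = (0.853234 − 0.840426)/0.024500 = 0.012808/0.024500 = 0.523.
p-value = P(Z < 0.523) ≈ 0.6994, so at α = 0.1 we fail to reject H₀.

z = 0.523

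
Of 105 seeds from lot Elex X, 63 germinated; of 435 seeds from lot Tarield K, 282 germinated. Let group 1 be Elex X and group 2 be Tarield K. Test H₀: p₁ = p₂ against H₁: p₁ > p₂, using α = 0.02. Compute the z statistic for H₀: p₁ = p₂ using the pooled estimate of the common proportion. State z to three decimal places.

z = -0.924

p̂₁ = 63/105 = 0.60000, p̂₂ = 282/435 = 0.64828.
Pooled p̂ = (63+282)/(105+435) = 345/540 = 0.63889.
SE = √(p̂(1−p̂)(1/n₁+1/n₂)) = √(0.63889·0.36111·0.0118227) = √(0.0027276) = 0.05223.
z = (0.60000 − 0.64828)/0.05223 = -0.04828/0.05223 = -0.924.
p-value = P(Z > -0.924) ≈ 0.8223, so at α = 0.02 we fail to reject H₀.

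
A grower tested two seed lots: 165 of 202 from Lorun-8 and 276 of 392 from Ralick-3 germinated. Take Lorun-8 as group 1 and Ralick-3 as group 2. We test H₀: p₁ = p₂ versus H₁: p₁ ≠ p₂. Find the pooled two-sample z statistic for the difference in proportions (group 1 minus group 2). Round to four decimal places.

p̂₁ = 165/202 ≈ 0.816832, p̂₂ = 276/392 ≈ 0.704082.
Pooled p̂ = (165+276)/(202+392) = 441/594 = 0.742424.
SE = √(p̂(1−p̂)(1/n₁+1/n₂)) = √(0.742424·0.257576·0.00750152) = √(0.00143452) = 0.037875.
z = (0.816832 − 0.704082)/0.037875 = 0.112750/0.037875 = 2.9769.

z = 2.9769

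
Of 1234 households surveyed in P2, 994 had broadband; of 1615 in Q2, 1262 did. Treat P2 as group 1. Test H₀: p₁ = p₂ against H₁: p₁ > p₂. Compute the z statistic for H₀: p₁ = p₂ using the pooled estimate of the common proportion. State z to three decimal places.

z = 1.569

p̂₁ = 994/1234 = 0.80551, p̂₂ = 1262/1615 = 0.78142.
Pooled p̂ = (994+1262)/(1234+1615) = 2256/2849 = 0.79186.
SE = √(p̂(1−p̂)(1/n₁+1/n₂)) = √(0.79186·0.20814·0.00142957) = √(0.000235621) = 0.01535.
z = (0.80551 − 0.78142)/0.01535 = 0.02409/0.01535 = 1.569.
p-value = P(Z > 1.569) ≈ 0.0583.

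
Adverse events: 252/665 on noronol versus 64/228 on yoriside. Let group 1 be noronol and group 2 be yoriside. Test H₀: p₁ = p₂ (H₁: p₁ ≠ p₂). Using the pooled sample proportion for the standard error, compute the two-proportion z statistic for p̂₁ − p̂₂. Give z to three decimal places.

p̂₁ = 252/665 ≈ 0.37895, p̂₂ = 64/228 ≈ 0.28070.
Pooled p̂ = (252+64)/(665+228) = 316/893 = 0.35386.
SE = √(p̂(1−p̂)(1/n₁+1/n₂)) = √(0.35386·0.64614·0.00588972) = √(0.00134665) = 0.03670.
z = (0.37895 − 0.28070)/0.03670 = 0.09825/0.03670 = 2.677.
Two-sided p-value ≈ 2·Φ(−2.677) = 0.0074.

z = 2.677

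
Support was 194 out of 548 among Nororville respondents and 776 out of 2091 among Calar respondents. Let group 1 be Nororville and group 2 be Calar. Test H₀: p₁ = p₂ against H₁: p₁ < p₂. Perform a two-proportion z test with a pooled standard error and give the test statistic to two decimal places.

z = -0.74

p̂₁ = 194/548 ≈ 0.3540, p̂₂ = 776/2091 ≈ 0.3711.
Pooled p̂ = (194+776)/(548+2091) = 970/2639 = 0.3676.
SE = √(p̂(1−p̂)(1/n₁+1/n₂)) = √(0.3676·0.6324·0.00230306) = √(0.00053537) = 0.0231.
z = (0.3540 − 0.3711)/0.0231 = -0.0171/0.0231 = -0.74.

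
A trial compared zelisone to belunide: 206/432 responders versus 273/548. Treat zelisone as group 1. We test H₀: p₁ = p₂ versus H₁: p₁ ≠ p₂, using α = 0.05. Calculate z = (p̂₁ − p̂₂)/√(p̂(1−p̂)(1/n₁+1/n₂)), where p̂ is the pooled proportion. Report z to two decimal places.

z = -0.66

p̂₁ = 206/432 ≈ 0.4769, p̂₂ = 273/548 ≈ 0.4982.
Pooled p̂ = (206+273)/(432+548) = 479/980 = 0.4888.
SE = √(0.249874 × 0.00413963) = 0.0322.
z = (0.4769 − 0.4982)/0.0322 = -0.0213/0.0322 = -0.66.
Two-sided p-value ≈ 2·Φ(−0.663) = 0.5073, so at α = 0.05 we fail to reject H₀.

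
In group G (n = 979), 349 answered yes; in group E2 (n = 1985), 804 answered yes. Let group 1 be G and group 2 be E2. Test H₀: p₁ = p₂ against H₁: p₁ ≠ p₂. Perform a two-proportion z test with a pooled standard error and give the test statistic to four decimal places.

z = -2.5500

p̂₁ = 349/979 ≈ 0.356486, p̂₂ = 804/1985 ≈ 0.405038.
Pooled p̂ = (349+804)/(979+1985) = 1153/2964 = 0.389001.
SE = √(0.237679 × 0.00152523) = 0.019040.
z = (0.356486 − 0.405038)/0.019040 = -0.048552/0.019040 = -2.5500.
p-value = 2·P(Z > 2.550) ≈ 0.0108.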